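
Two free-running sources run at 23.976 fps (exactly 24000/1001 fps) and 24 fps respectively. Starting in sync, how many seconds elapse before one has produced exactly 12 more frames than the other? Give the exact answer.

500.5 seconds

The gap grows by |24 − 24000/1001| = 24/1001 frames per second.
Time for a 12-frame gap: 12 ÷ (24/1001) = 500.5 s.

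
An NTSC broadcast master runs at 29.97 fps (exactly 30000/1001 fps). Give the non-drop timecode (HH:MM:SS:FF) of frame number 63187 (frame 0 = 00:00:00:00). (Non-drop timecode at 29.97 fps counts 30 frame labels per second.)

00:35:06:07

63187 ÷ 30 = 2106 full seconds, remainder 7 frames.
2106 s = 0 h 35 min 6 s.
Timecode: 00:35:06:07.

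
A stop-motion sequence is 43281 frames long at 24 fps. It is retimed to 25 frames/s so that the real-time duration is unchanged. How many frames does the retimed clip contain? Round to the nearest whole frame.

Frames at target rate = 43281 × (25) / (24) = 360675/8 ≈ 45084.375.
Nearest whole frame: 45084.

45084 frames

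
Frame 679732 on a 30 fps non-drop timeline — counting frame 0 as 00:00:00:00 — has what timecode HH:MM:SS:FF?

06:17:37:22

679732 ÷ 30 = 22657 full seconds, remainder 22 frames.
22657 s = 6 h 17 min 37 s.
Timecode: 06:17:37:22.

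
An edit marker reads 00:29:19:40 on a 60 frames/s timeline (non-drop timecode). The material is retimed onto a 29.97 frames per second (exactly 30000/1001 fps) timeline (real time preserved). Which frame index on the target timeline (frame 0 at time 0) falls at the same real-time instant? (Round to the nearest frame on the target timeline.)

frame 52737

Source frame index: (0×3600 + 29×60 + 19) × 60 + 40 = 105580.
Real time: 105580 / (60) = 5279/3 s.
Target frame: (5279/3) × (30000/1001) = 52790000/1001 ≈ 52737.263 → 52737.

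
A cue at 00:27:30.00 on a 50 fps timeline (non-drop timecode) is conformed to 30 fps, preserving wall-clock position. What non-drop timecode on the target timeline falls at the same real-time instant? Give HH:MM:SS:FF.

Source frame index: (0×3600 + 27×60 + 30) × 50 + 0 = 82500.
Real time: 82500 / (50) = 1650 s.
Target frame: (1650) × (30) = 49500.
At 30 labels/s: frame 49500 → 00:27:30:00.

00:27:30:00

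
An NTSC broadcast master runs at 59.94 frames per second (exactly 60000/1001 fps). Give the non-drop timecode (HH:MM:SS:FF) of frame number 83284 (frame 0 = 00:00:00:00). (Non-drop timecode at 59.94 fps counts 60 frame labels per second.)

83284 ÷ 60 = 1388 full seconds, remainder 4 frames.
1388 s = 0 h 23 min 8 s.
Timecode: 00:23:08:04.

00:23:08:04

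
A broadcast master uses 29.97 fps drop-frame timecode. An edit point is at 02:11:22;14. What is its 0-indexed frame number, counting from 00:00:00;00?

As if non-drop at 30 labels/s: (2 × 3600 + 11 × 60 + 22) × 30 + 14 = 236474.
Minute boundaries passed: 131; those not divisible by 10: 131 − 13 = 118; dropped labels = 2 × 118 = 236.
Actual frame index = 236474 − 236 = 236238.

236238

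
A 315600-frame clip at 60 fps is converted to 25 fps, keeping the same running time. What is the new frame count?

Frames at target rate = 315600 × (25) / (60) = 131500.

131500 frames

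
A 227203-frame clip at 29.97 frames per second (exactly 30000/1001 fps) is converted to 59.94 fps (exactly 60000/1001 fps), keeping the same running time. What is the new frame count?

Target frames = source frames × (target rate / source rate) = 227203 × (60000/1001)/(30000/1001) = 227203 × 2 = 454406.

454406 frames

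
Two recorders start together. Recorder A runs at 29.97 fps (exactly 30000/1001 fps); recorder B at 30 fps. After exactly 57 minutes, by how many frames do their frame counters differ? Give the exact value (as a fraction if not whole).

57 min = 3420 s.
A emits 30000/1001 × 3420 = 102600000/1001 frames; B emits 30 × 3420 = 102600.
Difference = 102600/1001 frames (≈ 102.4975); B is ahead of A.

102600/1001 frames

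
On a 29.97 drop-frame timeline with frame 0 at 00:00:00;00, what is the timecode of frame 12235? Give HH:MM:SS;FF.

Ten DF minutes hold 17982 frames, so frame 12235 lies in block 0 (frames 0–17981) with 12235 frames into that block.
The block's first minute is 1800 frames and the rest 1798 each; 12235 frames reaches minute 6, so 0 × 18 + 6 × 2 = 12 labels have been skipped so far.
Adding those back, label number 12235 + 12 = 12247 at 30 labels/s is 408 s + 7 f = 0 h 6 min 48 s frame 7, i.e. 00:06:48;07.

00:06:48;07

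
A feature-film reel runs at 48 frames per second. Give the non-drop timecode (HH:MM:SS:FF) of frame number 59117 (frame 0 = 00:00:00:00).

59117 ÷ 48 = 1231 full seconds, remainder 29 frames.
1231 s = 0 h 20 min 31 s.
Timecode: 00:20:31:29.

00:20:31:29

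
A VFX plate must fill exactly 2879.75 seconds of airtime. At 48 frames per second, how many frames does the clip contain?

Frames = 2879.75 × 48 = 138228.

138228 frames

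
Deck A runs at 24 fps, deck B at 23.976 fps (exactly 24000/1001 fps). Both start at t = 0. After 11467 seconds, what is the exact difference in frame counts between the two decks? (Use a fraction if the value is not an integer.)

A emits 24 × 11467 = 275208 frames; B emits 24000/1001 × 11467 = 275208000/1001.
Difference = 275208/1001 frames (≈ 274.9331); B is behind A.

275208/1001 frames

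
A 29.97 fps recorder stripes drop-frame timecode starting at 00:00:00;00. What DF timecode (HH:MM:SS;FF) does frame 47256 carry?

Each 10-minute DF block holds 10 × 60 × 30 − 9 × 2 = 17982 frames. 47256 ÷ 17982 → 2 full blocks, remainder 11292.
Within the partial block the first minute is 1800 frames and each further minute 1798, so 6 further minute boundaries passed. Total skipped labels = 18 × 2 + 2 × 6 = 48.
Non-drop label index = 47256 + 48 = 47304; at 30 labels/s that is 00:26:16:24, i.e. DF 00:26:16;24.

00:26:16;24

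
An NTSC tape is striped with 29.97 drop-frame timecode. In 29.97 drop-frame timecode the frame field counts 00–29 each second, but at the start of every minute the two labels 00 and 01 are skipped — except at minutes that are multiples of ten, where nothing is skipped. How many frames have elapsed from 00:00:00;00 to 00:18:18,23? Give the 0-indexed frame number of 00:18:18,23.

32929

Complete 10-minute blocks: 1, each 17982 frames → 17982.
Remaining 8 whole minutes in the current block: 1800 + 7 × 1798 = 14386 frames.
Within the current minute: 18 × 30 + 23 − 2 = 561 (labels ;00/;01 skipped at this minute). Total = 17982 + 14386 + 561 = 32929.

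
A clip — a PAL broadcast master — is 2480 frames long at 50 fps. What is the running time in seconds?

49.6 seconds

Running time = 2480 / (50) = 49.6 s.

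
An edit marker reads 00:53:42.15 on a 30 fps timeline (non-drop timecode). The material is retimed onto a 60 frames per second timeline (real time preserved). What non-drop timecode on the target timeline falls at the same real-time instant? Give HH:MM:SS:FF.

Source frame index: (0×3600 + 53×60 + 42) × 30 + 15 = 96675.
Real time: 96675 / (30) = 6445/2 s.
Target frame: (6445/2) × (60) = 193350.
At 60 labels/s: frame 193350 → 00:53:42:30.

00:53:42:30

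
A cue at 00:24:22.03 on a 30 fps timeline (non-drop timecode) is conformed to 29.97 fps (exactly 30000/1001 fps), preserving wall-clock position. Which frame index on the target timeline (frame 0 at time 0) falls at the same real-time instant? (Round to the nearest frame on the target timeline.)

Source frame index: (0×3600 + 24×60 + 22) × 30 + 3 = 43863.
Real time: 43863 / (30) = 14621/10 s.
Target frame: (14621/10) × (30000/1001) = 43863000/1001 ≈ 43819.181 → 43819.

frame 43819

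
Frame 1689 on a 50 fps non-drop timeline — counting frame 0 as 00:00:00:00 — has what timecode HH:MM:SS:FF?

00:00:33:39

1689 ÷ 50 = 33 full seconds, remainder 39 frames.
33 s = 0 h 0 min 33 s.
Timecode: 00:00:33:39.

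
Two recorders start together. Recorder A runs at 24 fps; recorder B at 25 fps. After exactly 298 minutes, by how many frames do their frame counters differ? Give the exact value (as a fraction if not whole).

298 min = 17880 s.
A emits 24 × 17880 = 429120 frames; B emits 25 × 17880 = 447000.
Difference = 17880 frames; B is ahead of A.

17880 frames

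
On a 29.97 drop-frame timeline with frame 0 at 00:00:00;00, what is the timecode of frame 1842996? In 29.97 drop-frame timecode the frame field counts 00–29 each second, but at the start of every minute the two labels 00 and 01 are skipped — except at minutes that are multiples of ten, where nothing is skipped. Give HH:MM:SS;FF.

Each 10-minute DF block holds 10 × 60 × 30 − 9 × 2 = 17982 frames. 1842996 ÷ 17982 → 102 full blocks, remainder 8832.
Within the partial block the first minute is 1800 frames and each further minute 1798, so 4 further minute boundaries passed. Total skipped labels = 18 × 102 + 2 × 4 = 1844.
Non-drop label index = 1842996 + 1844 = 1844840; at 30 labels/s that is 17:04:54:20, i.e. DF 17:04:54;20.

17:04:54;20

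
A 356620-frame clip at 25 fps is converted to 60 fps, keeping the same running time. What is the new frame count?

Target frames = source frames × (target rate / source rate) = 356620 × (60)/(25) = 356620 × 12/5 = 855888.

855888 frames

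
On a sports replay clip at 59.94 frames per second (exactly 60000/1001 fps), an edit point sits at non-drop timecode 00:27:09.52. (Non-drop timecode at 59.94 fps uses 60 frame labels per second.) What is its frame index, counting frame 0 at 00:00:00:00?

Total seconds to the label: (0 × 3600 + 27 × 60 + 9) = 1629.
Frame index = 1629 × 60 + 52 = 97792.

frame 97792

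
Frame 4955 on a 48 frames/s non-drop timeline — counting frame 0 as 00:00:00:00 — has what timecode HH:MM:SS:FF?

00:01:43:11

4955 ÷ 48 = 103 full seconds, remainder 11 frames.
103 s = 0 h 1 min 43 s.
Timecode: 00:01:43:11.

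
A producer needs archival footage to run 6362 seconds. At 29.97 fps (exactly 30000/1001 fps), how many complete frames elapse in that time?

Frames = 6362 × 30000/1001 = 190860000/1001 ≈ 190669.3307.
Complete frames: 190669.

190669 frames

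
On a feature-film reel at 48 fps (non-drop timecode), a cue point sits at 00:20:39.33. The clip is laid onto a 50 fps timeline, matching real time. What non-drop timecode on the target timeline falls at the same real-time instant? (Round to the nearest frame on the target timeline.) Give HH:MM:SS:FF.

00:20:39:34

Source frame index: (0×3600 + 20×60 + 39) × 48 + 33 = 59505.
Real time: 59505 / (48) = 19835/16 s.
Target frame: (19835/16) × (50) = 495875/8 ≈ 61984.375 → 61984.
At 50 labels/s: frame 61984 → 00:20:39:34.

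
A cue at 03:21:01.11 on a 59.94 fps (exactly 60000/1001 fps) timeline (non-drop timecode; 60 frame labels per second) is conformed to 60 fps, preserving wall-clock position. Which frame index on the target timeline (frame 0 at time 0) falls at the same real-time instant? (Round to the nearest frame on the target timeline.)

Source frame index: (3×3600 + 21×60 + 1) × 60 + 11 = 723671.
Real time: 723671 / (60000/1001) = 724394671/60000 s.
Target frame: (724394671/60000) × (60) = 724394671/1000 ≈ 724394.671 → 724395.

frame 724395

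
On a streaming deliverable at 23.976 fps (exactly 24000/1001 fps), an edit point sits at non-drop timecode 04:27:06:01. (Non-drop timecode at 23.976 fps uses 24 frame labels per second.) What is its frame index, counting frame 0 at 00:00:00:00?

Total seconds to the label: (4 × 3600 + 27 × 60 + 6) = 16026.
Frame index = 16026 × 24 + 1 = 384625.

384625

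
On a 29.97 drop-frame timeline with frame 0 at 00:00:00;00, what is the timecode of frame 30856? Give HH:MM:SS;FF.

00:17:09;18

Each 10-minute DF block holds 10 × 60 × 30 − 9 × 2 = 17982 frames. 30856 ÷ 17982 → 1 full block, remainder 12874.
Within the partial block the first minute is 1800 frames and each further minute 1798, so 7 further minute boundaries passed. Total skipped labels = 18 × 1 + 2 × 7 = 32.
Non-drop label index = 30856 + 32 = 30888; at 30 labels/s that is 00:17:09:18, i.e. DF 00:17:09;18.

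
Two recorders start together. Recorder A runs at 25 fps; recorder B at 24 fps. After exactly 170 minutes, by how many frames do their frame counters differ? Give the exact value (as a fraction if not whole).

10200 frames

170 min = 10200 s.
A emits 25 × 10200 = 255000 frames; B emits 24 × 10200 = 244800.
Difference = 10200 frames; B is behind A.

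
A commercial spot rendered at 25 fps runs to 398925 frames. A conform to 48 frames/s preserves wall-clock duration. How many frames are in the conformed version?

765936 frames

Target frames = source frames × (target rate / source rate) = 398925 × (48)/(25) = 398925 × 48/25 = 765936.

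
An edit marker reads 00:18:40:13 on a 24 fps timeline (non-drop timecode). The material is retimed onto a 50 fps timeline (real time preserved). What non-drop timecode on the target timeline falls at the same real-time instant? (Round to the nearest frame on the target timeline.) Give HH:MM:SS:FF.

Source frame index: (0×3600 + 18×60 + 40) × 24 + 13 = 26893.
Real time: 26893 / (24) = 26893/24 s.
Target frame: (26893/24) × (50) = 672325/12 ≈ 56027.083 → 56027.
At 50 labels/s: frame 56027 → 00:18:40:27.

00:18:40:27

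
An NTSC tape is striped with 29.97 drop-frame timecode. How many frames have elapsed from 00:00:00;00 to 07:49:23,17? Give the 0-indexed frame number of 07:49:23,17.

844061

As if non-drop at 30 labels/s: (7 × 3600 + 49 × 60 + 23) × 30 + 17 = 844907.
Minute boundaries passed: 469; those not divisible by 10: 469 − 46 = 423; dropped labels = 2 × 423 = 846.
Actual frame index = 844907 − 846 = 844061.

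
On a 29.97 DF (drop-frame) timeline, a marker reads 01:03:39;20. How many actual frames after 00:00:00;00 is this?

Complete 10-minute blocks: 6, each 17982 frames → 107892.
Remaining 3 whole minutes in the current block: 1800 + 2 × 1798 = 5396 frames.
Within the current minute: 39 × 30 + 20 − 2 = 1188 (labels ;00/;01 skipped at this minute). Total = 107892 + 5396 + 1188 = 114476.

114476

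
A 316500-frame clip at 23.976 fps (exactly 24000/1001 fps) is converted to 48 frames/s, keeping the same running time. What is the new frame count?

Target frames = source frames × (target rate / source rate) = 316500 × (48)/(24000/1001) = 316500 × 1001/500 = 633633.

633633 frames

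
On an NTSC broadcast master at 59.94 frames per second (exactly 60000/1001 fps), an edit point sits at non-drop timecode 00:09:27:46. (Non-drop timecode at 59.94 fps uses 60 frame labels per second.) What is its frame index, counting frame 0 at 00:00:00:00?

Total seconds to the label: (0 × 3600 + 9 × 60 + 27) = 567.
Frame index = 567 × 60 + 46 = 34066.

34066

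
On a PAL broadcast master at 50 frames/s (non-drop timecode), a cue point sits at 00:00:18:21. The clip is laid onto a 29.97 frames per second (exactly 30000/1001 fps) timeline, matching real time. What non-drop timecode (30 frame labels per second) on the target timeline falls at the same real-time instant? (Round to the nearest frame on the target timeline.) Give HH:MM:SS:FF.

Source frame index: (0×3600 + 0×60 + 18) × 50 + 21 = 921.
Real time: 921 / (50) = 921/50 s.
Target frame: (921/50) × (30000/1001) = 552600/1001 ≈ 552.048 → 552.
At 30 labels/s: frame 552 → 00:00:18:12.

00:00:18:12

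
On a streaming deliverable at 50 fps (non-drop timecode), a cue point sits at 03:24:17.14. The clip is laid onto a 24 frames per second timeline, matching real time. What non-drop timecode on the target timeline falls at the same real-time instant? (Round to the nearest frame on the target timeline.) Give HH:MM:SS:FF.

03:24:17:07

Source frame index: (3×3600 + 24×60 + 17) × 50 + 14 = 612864.
Real time: 612864 / (50) = 306432/25 s.
Target frame: (306432/25) × (24) = 7354368/25 ≈ 294174.720 → 294175.
At 24 labels/s: frame 294175 → 03:24:17:07.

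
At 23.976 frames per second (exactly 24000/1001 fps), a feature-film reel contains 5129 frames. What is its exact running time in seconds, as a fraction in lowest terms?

Running time = 5129 ÷ (24000/1001) = 5129 × 1001/24000 = 5134129/24000 s.

5134129/24000 seconds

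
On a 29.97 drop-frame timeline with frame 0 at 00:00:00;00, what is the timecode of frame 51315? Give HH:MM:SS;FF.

00:28:32;07

Each 10-minute DF block holds 10 × 60 × 30 − 9 × 2 = 17982 frames. 51315 ÷ 17982 → 2 full blocks, remainder 15351.
Within the partial block the first minute is 1800 frames and each further minute 1798, so 8 further minute boundaries passed. Total skipped labels = 18 × 2 + 2 × 8 = 52.
Non-drop label index = 51315 + 52 = 51367; at 30 labels/s that is 00:28:32:07, i.e. DF 00:28:32;07.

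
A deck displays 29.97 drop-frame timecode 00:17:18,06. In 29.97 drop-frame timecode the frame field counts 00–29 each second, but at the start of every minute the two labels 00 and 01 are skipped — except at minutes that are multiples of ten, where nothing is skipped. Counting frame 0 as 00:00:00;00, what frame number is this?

As if non-drop at 30 labels/s: (0 × 3600 + 17 × 60 + 18) × 30 + 6 = 31146.
Minute boundaries passed: 17; those not divisible by 10: 17 − 1 = 16; dropped labels = 2 × 16 = 32.
Actual frame index = 31146 − 32 = 31114.

31114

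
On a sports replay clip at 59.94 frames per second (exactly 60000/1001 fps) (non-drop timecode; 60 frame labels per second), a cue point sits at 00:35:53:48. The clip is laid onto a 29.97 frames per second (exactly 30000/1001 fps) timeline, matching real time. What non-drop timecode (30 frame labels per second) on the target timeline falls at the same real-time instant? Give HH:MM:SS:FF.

00:35:53:24

Source frame index: (0×3600 + 35×60 + 53) × 60 + 48 = 129228.
Real time: 129228 / (60000/1001) = 10779769/5000 s.
Target frame: (10779769/5000) × (30000/1001) = 64614.
At 30 labels/s: frame 64614 → 00:35:53:24.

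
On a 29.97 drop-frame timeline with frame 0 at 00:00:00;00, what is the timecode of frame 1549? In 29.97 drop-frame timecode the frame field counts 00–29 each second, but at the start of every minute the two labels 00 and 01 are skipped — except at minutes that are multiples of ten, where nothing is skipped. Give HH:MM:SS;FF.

00:00:51;19

Each 10-minute DF block holds 10 × 60 × 30 − 9 × 2 = 17982 frames. 1549 ÷ 17982 → 0 full blocks, remainder 1549.
Within the partial block the first minute is 1800 frames and each further minute 1798, so 0 further minute boundaries passed. Total skipped labels = 18 × 0 + 2 × 0 = 0.
Non-drop label index = 1549 + 0 = 1549; at 30 labels/s that is 00:00:51:19, i.e. DF 00:00:51;19.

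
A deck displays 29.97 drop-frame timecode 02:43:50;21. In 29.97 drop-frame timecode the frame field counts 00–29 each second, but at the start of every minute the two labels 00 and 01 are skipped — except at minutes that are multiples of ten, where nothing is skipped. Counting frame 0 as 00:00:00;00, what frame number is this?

294627

Complete 10-minute blocks: 16, each 17982 frames → 287712.
Remaining 3 whole minutes in the current block: 1800 + 2 × 1798 = 5396 frames.
Within the current minute: 50 × 30 + 21 − 2 = 1519 (labels ;00/;01 skipped at this minute). Total = 287712 + 5396 + 1519 = 294627.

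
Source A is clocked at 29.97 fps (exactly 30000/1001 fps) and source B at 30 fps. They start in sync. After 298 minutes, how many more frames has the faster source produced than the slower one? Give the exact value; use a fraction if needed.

298 min = 17880 s.
A emits 30000/1001 × 17880 = 536400000/1001 frames; B emits 30 × 17880 = 536400.
Difference = 536400/1001 frames (≈ 535.8641); B is ahead of A.

536400/1001 frames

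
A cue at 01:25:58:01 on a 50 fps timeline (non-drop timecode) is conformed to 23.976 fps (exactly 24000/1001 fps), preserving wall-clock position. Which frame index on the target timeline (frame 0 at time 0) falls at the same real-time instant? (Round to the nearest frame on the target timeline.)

Source frame index: (1×3600 + 25×60 + 58) × 50 + 1 = 257901.
Real time: 257901 / (50) = 257901/50 s.
Target frame: (257901/50) × (24000/1001) = 17684640/143 ≈ 123668.811 → 123669.

frame 123669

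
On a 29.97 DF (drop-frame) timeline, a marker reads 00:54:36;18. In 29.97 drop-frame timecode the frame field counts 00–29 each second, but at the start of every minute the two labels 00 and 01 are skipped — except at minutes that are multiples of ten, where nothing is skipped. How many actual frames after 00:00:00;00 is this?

Complete 10-minute blocks: 5, each 17982 frames → 89910.
Remaining 4 whole minutes in the current block: 1800 + 3 × 1798 = 7194 frames.
Within the current minute: 36 × 30 + 18 − 2 = 1096 (labels ;00/;01 skipped at this minute). Total = 89910 + 7194 + 1096 = 98200.

98200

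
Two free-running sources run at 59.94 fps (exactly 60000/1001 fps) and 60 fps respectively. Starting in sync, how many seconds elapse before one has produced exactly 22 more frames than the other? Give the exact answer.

11011/30 seconds

The gap grows by |60 − 60000/1001| = 60/1001 frames per second.
Time for a 22-frame gap: 22 ÷ (60/1001) = 11011/30 s.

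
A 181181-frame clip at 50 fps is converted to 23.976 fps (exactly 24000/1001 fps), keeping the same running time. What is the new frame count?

Target frames = source frames × (target rate / source rate) = 181181 × (24000/1001)/(50) = 181181 × 480/1001 = 86880.

86880 frames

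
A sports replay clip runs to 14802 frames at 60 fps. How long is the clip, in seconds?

246.7 seconds

Running time = 14802 / (60) = 246.7 s.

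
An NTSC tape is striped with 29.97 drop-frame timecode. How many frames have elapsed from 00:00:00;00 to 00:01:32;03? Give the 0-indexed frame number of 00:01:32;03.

Complete 10-minute blocks: 0, each 17982 frames → 0.
Remaining 1 whole minute in the current block: 1800 + 0 × 1798 = 1800 frames.
Within the current minute: 32 × 30 + 3 − 2 = 961 (labels ;00/;01 skipped at this minute). Total = 0 + 1800 + 961 = 2761.

2761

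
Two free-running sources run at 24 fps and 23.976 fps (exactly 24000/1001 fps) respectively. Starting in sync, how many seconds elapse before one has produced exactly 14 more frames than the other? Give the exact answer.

The gap grows by |24000/1001 − 24| = 24/1001 frames per second.
Time for a 14-frame gap: 14 ÷ (24/1001) = 7007/12 s.

7007/12 seconds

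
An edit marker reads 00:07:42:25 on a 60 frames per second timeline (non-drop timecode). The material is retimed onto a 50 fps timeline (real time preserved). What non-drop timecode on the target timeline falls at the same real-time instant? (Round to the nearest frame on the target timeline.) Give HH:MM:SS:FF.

00:07:42:21

Source frame index: (0×3600 + 7×60 + 42) × 60 + 25 = 27745.
Real time: 27745 / (60) = 5549/12 s.
Target frame: (5549/12) × (50) = 138725/6 ≈ 23120.833 → 23121.
At 50 labels/s: frame 23121 → 00:07:42:21.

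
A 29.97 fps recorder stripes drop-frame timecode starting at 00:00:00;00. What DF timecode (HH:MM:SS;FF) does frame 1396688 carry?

12:56:42;26

Ten DF minutes hold 17982 frames, so frame 1396688 lies in block 77 (frames 1384614–1402595) with 12074 frames into that block.
The block's first minute is 1800 frames and the rest 1798 each; 12074 frames reaches minute 6, so 77 × 18 + 6 × 2 = 1398 labels have been skipped so far.
Adding those back, label number 1396688 + 1398 = 1398086 at 30 labels/s is 46602 s + 26 f = 12 h 56 min 42 s frame 26, i.e. 12:56:42;26.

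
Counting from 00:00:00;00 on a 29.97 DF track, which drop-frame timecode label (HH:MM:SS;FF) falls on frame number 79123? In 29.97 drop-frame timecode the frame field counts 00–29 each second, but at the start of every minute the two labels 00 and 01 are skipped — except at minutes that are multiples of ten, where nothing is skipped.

Each 10-minute DF block holds 10 × 60 × 30 − 9 × 2 = 17982 frames. 79123 ÷ 17982 → 4 full blocks, remainder 7195.
Within the partial block the first minute is 1800 frames and each further minute 1798, so 4 further minute boundaries passed. Total skipped labels = 18 × 4 + 2 × 4 = 80.
Non-drop label index = 79123 + 80 = 79203; at 30 labels/s that is 00:44:00:03, i.e. DF 00:44:00;03.

00:44:00;03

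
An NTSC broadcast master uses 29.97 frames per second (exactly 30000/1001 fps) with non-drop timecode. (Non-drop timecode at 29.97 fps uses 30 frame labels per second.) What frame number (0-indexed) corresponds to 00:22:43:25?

Total seconds to the label: (0 × 3600 + 22 × 60 + 43) = 1363.
Frame index = 1363 × 30 + 25 = 40915.

frame 40915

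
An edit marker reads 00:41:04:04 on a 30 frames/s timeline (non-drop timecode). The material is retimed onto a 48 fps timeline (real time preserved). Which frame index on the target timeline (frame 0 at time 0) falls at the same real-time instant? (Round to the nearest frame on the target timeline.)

Source frame index: (0×3600 + 41×60 + 4) × 30 + 4 = 73924.
Real time: 73924 / (30) = 36962/15 s.
Target frame: (36962/15) × (48) = 591392/5 ≈ 118278.400 → 118278.

frame 118278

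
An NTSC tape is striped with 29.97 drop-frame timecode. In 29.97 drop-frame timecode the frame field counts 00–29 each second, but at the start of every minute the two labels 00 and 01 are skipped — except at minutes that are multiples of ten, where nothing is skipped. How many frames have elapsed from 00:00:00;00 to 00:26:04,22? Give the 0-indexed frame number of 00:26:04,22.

Complete 10-minute blocks: 2, each 17982 frames → 35964.
Remaining 6 whole minutes in the current block: 1800 + 5 × 1798 = 10790 frames.
Within the current minute: 4 × 30 + 22 − 2 = 140 (labels ;00/;01 skipped at this minute). Total = 35964 + 10790 + 140 = 46894.

46894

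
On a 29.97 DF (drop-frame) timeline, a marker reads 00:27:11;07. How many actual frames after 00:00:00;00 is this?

48887

Complete 10-minute blocks: 2, each 17982 frames → 35964.
Remaining 7 whole minutes in the current block: 1800 + 6 × 1798 = 12588 frames.
Within the current minute: 11 × 30 + 7 − 2 = 335 (labels ;00/;01 skipped at this minute). Total = 35964 + 12588 + 335 = 48887.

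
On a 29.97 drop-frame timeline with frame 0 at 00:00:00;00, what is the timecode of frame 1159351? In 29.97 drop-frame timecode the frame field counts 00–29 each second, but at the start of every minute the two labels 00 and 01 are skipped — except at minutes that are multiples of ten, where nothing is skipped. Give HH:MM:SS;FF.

Ten DF minutes hold 17982 frames, so frame 1159351 lies in block 64 (frames 1150848–1168829) with 8503 frames into that block.
The block's first minute is 1800 frames and the rest 1798 each; 8503 frames reaches minute 4, so 64 × 18 + 4 × 2 = 1160 labels have been skipped so far.
Adding those back, label number 1159351 + 1160 = 1160511 at 30 labels/s is 38683 s + 21 f = 10 h 44 min 43 s frame 21, i.e. 10:44:43;21.

10:44:43;21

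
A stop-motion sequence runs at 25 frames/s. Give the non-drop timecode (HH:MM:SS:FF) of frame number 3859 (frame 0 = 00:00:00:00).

00:02:34:09

3859 ÷ 25 = 154 full seconds, remainder 9 frames.
154 s = 0 h 2 min 34 s.
Timecode: 00:02:34:09.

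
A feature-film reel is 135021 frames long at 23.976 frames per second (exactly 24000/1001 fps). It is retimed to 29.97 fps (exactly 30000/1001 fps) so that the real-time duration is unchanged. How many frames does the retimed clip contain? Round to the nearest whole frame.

168776 frames

Frames at target rate = 135021 × (30000/1001) / (24000/1001) = 675105/4 ≈ 168776.250.
Nearest whole frame: 168776.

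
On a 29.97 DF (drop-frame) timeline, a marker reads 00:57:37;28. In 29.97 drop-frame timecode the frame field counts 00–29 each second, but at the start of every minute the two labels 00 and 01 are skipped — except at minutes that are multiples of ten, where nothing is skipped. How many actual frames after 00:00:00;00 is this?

As if non-drop at 30 labels/s: (0 × 3600 + 57 × 60 + 37) × 30 + 28 = 103738.
Minute boundaries passed: 57; those not divisible by 10: 57 − 5 = 52; dropped labels = 2 × 52 = 104.
Actual frame index = 103738 − 104 = 103634.

103634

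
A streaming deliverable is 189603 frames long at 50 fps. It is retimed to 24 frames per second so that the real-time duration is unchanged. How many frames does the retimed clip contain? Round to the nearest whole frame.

91009 frames

Frames at target rate = 189603 × (24) / (50) = 2275236/25 ≈ 91009.440.
Nearest whole frame: 91009.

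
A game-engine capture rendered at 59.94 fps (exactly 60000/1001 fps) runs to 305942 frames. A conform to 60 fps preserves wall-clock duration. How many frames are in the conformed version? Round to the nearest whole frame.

Frames at target rate = 305942 × (60) / (60000/1001) = 153123971/500 ≈ 306247.942.
Nearest whole frame: 306248.

306248 frames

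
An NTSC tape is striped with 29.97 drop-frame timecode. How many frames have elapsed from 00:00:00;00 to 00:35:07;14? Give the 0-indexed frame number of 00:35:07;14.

63160

As if non-drop at 30 labels/s: (0 × 3600 + 35 × 60 + 7) × 30 + 14 = 63224.
Minute boundaries passed: 35; those not divisible by 10: 35 − 3 = 32; dropped labels = 2 × 32 = 64.
Actual frame index = 63224 − 64 = 63160.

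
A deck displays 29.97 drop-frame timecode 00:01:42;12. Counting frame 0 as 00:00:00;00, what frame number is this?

As if non-drop at 30 labels/s: (0 × 3600 + 1 × 60 + 42) × 30 + 12 = 3072.
Minute boundaries passed: 1; those not divisible by 10: 1 − 0 = 1; dropped labels = 2 × 1 = 2.
Actual frame index = 3072 − 2 = 3070.

3070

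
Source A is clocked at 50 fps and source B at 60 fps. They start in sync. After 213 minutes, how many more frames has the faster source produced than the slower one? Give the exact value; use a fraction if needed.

127800 frames

213 min = 12780 s.
A emits 50 × 12780 = 639000 frames; B emits 60 × 12780 = 766800.
Difference = 127800 frames; B is ahead of A.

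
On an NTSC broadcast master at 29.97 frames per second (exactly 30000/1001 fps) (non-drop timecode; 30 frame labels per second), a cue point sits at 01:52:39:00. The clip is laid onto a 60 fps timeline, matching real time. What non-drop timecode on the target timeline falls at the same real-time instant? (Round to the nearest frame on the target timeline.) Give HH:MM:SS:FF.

Source frame index: (1×3600 + 52×60 + 39) × 30 + 0 = 202770.
Real time: 202770 / (30000/1001) = 6765759/1000 s.
Target frame: (6765759/1000) × (60) = 20297277/50 ≈ 405945.540 → 405946.
At 60 labels/s: frame 405946 → 01:52:45:46.

01:52:45:46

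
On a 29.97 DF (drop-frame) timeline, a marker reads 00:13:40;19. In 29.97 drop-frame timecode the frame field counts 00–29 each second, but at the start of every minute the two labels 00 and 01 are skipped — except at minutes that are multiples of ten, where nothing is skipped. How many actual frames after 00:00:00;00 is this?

24595

Complete 10-minute blocks: 1, each 17982 frames → 17982.
Remaining 3 whole minutes in the current block: 1800 + 2 × 1798 = 5396 frames.
Within the current minute: 40 × 30 + 19 − 2 = 1217 (labels ;00/;01 skipped at this minute). Total = 17982 + 5396 + 1217 = 24595.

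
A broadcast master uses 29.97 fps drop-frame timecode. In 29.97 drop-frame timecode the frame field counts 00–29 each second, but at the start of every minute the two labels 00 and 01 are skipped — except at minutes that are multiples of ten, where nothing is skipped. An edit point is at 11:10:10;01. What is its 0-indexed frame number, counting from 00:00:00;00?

As if non-drop at 30 labels/s: (11 × 3600 + 10 × 60 + 10) × 30 + 1 = 1206301.
Minute boundaries passed: 670; those not divisible by 10: 670 − 67 = 603; dropped labels = 2 × 603 = 1206.
Actual frame index = 1206301 − 1206 = 1205095.

1205095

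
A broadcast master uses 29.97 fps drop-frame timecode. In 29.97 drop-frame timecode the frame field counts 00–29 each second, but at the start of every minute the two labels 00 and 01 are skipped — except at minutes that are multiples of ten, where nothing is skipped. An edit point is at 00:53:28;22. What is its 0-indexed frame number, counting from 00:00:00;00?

96166

Complete 10-minute blocks: 5, each 17982 frames → 89910.
Remaining 3 whole minutes in the current block: 1800 + 2 × 1798 = 5396 frames.
Within the current minute: 28 × 30 + 22 − 2 = 860 (labels ;00/;01 skipped at this minute). Total = 89910 + 5396 + 860 = 96166.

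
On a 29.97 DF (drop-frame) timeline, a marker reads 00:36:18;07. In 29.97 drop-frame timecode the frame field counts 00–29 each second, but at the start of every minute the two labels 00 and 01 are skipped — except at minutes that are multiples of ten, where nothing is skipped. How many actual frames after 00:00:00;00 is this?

65281

As if non-drop at 30 labels/s: (0 × 3600 + 36 × 60 + 18) × 30 + 7 = 65347.
Minute boundaries passed: 36; those not divisible by 10: 36 − 3 = 33; dropped labels = 2 × 33 = 66.
Actual frame index = 65347 − 66 = 65281.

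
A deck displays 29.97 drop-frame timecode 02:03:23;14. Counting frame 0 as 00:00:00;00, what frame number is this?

Complete 10-minute blocks: 12, each 17982 frames → 215784.
Remaining 3 whole minutes in the current block: 1800 + 2 × 1798 = 5396 frames.
Within the current minute: 23 × 30 + 14 − 2 = 702 (labels ;00/;01 skipped at this minute). Total = 215784 + 5396 + 702 = 221882.

221882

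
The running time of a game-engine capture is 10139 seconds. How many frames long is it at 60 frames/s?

Frames = 10139 × 60 = 608340.

608340 frames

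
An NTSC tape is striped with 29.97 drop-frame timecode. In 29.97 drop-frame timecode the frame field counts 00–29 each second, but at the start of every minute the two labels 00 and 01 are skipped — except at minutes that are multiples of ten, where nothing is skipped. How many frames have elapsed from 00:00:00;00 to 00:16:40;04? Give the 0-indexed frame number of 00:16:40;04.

Complete 10-minute blocks: 1, each 17982 frames → 17982.
Remaining 6 whole minutes in the current block: 1800 + 5 × 1798 = 10790 frames.
Within the current minute: 40 × 30 + 4 − 2 = 1202 (labels ;00/;01 skipped at this minute). Total = 17982 + 10790 + 1202 = 29974.

29974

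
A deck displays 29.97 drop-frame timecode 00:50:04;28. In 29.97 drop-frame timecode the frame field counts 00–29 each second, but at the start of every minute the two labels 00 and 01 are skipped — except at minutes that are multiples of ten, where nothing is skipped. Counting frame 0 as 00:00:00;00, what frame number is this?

90058

As if non-drop at 30 labels/s: (0 × 3600 + 50 × 60 + 4) × 30 + 28 = 90148.
Minute boundaries passed: 50; those not divisible by 10: 50 − 5 = 45; dropped labels = 2 × 45 = 90.
Actual frame index = 90148 − 90 = 90058.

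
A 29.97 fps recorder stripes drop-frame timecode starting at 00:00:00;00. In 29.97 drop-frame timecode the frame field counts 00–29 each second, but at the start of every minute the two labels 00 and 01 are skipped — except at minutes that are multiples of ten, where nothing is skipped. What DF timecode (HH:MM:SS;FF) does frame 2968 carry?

00:01:39;00

Ten DF minutes hold 17982 frames, so frame 2968 lies in block 0 (frames 0–17981) with 2968 frames into that block.
The block's first minute is 1800 frames and the rest 1798 each; 2968 frames reaches minute 1, so 0 × 18 + 1 × 2 = 2 labels have been skipped so far.
Adding those back, label number 2968 + 2 = 2970 at 30 labels/s is 99 s + 0 f = 0 h 1 min 39 s frame 0, i.e. 00:01:39;00.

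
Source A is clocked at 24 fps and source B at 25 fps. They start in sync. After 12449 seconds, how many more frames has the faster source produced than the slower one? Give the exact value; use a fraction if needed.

12449 frames

A emits 24 × 12449 = 298776 frames; B emits 25 × 12449 = 311225.
Difference = 12449 frames; B is ahead of A.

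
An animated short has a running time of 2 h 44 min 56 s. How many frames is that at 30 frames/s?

296880 frames

2 h 44 min 56 s = 9896 s.
Frames = 9896 × 30 = 296880.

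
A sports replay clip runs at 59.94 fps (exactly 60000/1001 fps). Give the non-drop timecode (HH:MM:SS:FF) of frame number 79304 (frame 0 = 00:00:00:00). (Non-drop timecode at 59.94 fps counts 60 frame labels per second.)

79304 ÷ 60 = 1321 full seconds, remainder 44 frames.
1321 s = 0 h 22 min 1 s.
Timecode: 00:22:01:44.

00:22:01:44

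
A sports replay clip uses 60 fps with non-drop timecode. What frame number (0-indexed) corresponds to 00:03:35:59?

12959

Total seconds to the label: (0 × 3600 + 3 × 60 + 35) = 215.
Frame index = 215 × 60 + 59 = 12959.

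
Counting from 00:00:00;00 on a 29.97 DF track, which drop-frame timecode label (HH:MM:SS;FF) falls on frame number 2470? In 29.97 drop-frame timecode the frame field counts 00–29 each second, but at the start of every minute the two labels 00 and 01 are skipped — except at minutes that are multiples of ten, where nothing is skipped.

00:01:22;12

Each 10-minute DF block holds 10 × 60 × 30 − 9 × 2 = 17982 frames. 2470 ÷ 17982 → 0 full blocks, remainder 2470.
Within the partial block the first minute is 1800 frames and each further minute 1798, so 1 further minute boundary passed. Total skipped labels = 18 × 0 + 2 × 1 = 2.
Non-drop label index = 2470 + 2 = 2472; at 30 labels/s that is 00:01:22:12, i.e. DF 00:01:22;12.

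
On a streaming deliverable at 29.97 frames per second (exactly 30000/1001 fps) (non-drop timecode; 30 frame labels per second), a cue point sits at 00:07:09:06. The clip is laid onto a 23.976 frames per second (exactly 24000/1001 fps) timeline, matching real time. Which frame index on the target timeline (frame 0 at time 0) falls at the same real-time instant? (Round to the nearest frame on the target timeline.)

Source frame index: (0×3600 + 7×60 + 9) × 30 + 6 = 12876.
Real time: 12876 / (30000/1001) = 1074073/2500 s.
Target frame: (1074073/2500) × (24000/1001) = 51504/5 ≈ 10300.800 → 10301.

frame 10301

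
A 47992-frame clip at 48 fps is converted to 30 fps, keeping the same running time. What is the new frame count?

29995 frames

Target frames = source frames × (target rate / source rate) = 47992 × (30)/(48) = 47992 × 5/8 = 29995.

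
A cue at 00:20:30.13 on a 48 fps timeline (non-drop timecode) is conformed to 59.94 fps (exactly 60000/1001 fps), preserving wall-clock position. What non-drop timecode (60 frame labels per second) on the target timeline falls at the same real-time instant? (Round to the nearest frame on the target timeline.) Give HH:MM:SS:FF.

Source frame index: (0×3600 + 20×60 + 30) × 48 + 13 = 59053.
Real time: 59053 / (48) = 59053/48 s.
Target frame: (59053/48) × (60000/1001) = 73816250/1001 ≈ 73742.507 → 73743.
At 60 labels/s: frame 73743 → 00:20:29:03.

00:20:29:03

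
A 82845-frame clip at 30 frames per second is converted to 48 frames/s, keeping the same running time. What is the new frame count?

Target frames = source frames × (target rate / source rate) = 82845 × (48)/(30) = 82845 × 8/5 = 132552.

132552 frames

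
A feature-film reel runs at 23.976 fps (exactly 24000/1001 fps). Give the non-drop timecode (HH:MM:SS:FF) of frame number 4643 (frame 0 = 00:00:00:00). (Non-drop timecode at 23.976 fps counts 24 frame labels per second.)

4643 ÷ 24 = 193 full seconds, remainder 11 frames.
193 s = 0 h 3 min 13 s.
Timecode: 00:03:13:11.

00:03:13:11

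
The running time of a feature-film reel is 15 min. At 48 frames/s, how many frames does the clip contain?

15 min = 900 s.
Frames = 900 × 48 = 43200.

43200 frames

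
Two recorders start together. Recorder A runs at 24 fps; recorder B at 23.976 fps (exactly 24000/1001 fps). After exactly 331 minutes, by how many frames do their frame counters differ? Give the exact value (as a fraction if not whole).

476640/1001 frames

331 min = 19860 s.
A emits 24 × 19860 = 476640 frames; B emits 24000/1001 × 19860 = 476640000/1001.
Difference = 476640/1001 frames (≈ 476.1638); B is behind A.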